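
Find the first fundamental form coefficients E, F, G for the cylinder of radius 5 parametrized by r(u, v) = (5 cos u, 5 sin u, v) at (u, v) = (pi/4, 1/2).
E = 25;  F = 0;  G = 1

Partials: r_u = (-5*sin(u), 5*cos(u), 0), r_v = (0, 0, 1). As functions of (u, v):
  E = r_u · r_u = 25,
  F = r_u · r_v = 0,
  G = r_v · r_v = 1.
Evaluating at (u, v) = (pi/4, 1/2): E = 25, F = 0, G = 1.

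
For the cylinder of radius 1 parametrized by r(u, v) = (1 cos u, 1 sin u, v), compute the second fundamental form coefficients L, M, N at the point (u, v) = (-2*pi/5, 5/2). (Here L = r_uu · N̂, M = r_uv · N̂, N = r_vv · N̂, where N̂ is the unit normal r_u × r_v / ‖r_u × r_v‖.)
L = -1;  M = 0;  N = 0

Compute the unit normal N̂(u, v) = (cos(u), sin(u), 0), and the second partials r_uu, r_uv, r_vv. Take dot products:
  L(u, v) = r_uu · N̂ = -1,
  M(u, v) = r_uv · N̂ = 0,
  N(u, v) = r_vv · N̂ = 0.
Evaluating at (u, v) = (-2*pi/5, 5/2):
  L = -1, M = 0, N = 0.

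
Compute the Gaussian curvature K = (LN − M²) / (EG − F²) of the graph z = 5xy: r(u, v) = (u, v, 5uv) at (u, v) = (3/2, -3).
K = -400/1274641

Coefficients of the first fundamental form: E = 25*v^2 + 1, F = 25*u*v, G = 25*u^2 + 1.
Coefficients of the second fundamental form: L = 0, M = 5/sqrt(25*u^2 + 25*v^2 + 1), N = 0.
Assemble K = (LN − M²)/(EG − F²) = -25/(625*u^4 + 1250*u^2*v^2 + 50*u^2 + 625*v^4 + 50*v^2 + 1). At (u, v) = (3/2, -3): K = -400/1274641.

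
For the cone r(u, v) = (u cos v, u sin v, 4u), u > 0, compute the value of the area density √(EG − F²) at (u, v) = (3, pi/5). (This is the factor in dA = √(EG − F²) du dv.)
√(EG − F²)|_{(3, pi/5)} = 3*sqrt(17)

E = 17, F = 0, G = u^2, so EG − F² = 17*u^2. Taking the positive square root: √(EG − F²) = sqrt(17)*Abs(u). At (u, v) = (3, pi/5): 3*sqrt(17).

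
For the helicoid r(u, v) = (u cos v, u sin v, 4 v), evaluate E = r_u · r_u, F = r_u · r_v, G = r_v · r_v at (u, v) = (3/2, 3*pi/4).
E = 1;  F = 0;  G = 73/4

Partials: r_u = (cos(v), sin(v), 0), r_v = (-u*sin(v), u*cos(v), 4). As functions of (u, v):
  E = r_u · r_u = 1,
  F = r_u · r_v = 0,
  G = r_v · r_v = u^2 + 16.
Evaluating at (u, v) = (3/2, 3*pi/4): E = 1, F = 0, G = 73/4.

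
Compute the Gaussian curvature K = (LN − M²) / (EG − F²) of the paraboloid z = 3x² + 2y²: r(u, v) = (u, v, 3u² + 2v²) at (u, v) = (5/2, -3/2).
K = 6/17161

Coefficients of the first fundamental form: E = 36*u^2 + 1, F = 24*u*v, G = 16*v^2 + 1.
Coefficients of the second fundamental form: L = 6/sqrt(36*u^2 + 16*v^2 + 1), M = 0, N = 4/sqrt(36*u^2 + 16*v^2 + 1).
Assemble K = (LN − M²)/(EG − F²) = 24/(1296*u^4 + 1152*u^2*v^2 + 72*u^2 + 256*v^4 + 32*v^2 + 1). At (u, v) = (5/2, -3/2): K = 6/17161.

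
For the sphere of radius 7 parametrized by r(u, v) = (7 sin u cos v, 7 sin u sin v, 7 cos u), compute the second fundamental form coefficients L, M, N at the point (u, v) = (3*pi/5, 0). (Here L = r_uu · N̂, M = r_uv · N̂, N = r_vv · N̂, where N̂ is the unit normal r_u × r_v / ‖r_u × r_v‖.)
L = -7;  M = 0;  N = -35/8 - 7*sqrt(5)/8

Compute the unit normal N̂(u, v) = (sin(u)^2*cos(v)/Abs(sin(u)), sin(u)^2*sin(v)/Abs(sin(u)), sin(2*u)/(2*Abs(sin(u)))), and the second partials r_uu, r_uv, r_vv. Take dot products:
  L(u, v) = r_uu · N̂ = -7*sin(u)/Abs(sin(u)),
  M(u, v) = r_uv · N̂ = 0,
  N(u, v) = r_vv · N̂ = -7*sin(u)^3/Abs(sin(u)).
Evaluating at (u, v) = (3*pi/5, 0):
  L = -7, M = 0, N = -35/8 - 7*sqrt(5)/8.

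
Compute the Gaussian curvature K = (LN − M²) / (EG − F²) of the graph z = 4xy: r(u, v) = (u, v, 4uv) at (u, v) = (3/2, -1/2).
K = -16/1681

Coefficients of the first fundamental form: E = 16*v^2 + 1, F = 16*u*v, G = 16*u^2 + 1.
Coefficients of the second fundamental form: L = 0, M = 4/sqrt(16*u^2 + 16*v^2 + 1), N = 0.
Assemble K = (LN − M²)/(EG − F²) = -16/(256*u^4 + 512*u^2*v^2 + 32*u^2 + 256*v^4 + 32*v^2 + 1). At (u, v) = (3/2, -1/2): K = -16/1681.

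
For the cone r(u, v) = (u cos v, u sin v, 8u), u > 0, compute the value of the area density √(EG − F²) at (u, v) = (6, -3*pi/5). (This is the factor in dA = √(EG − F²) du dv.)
√(EG − F²)|_{(6, -3*pi/5)} = 6*sqrt(65)

E = 65, F = 0, G = u^2, so EG − F² = 65*u^2. Taking the positive square root: √(EG − F²) = sqrt(65)*Abs(u). At (u, v) = (6, -3*pi/5): 6*sqrt(65).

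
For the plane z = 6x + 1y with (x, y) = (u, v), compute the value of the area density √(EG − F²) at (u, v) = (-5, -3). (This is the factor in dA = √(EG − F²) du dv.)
√(EG − F²)|_{(-5, -3)} = sqrt(38)

E = 37, F = 6, G = 2, so EG − F² = 38. Taking the positive square root: √(EG − F²) = sqrt(38). At (u, v) = (-5, -3): sqrt(38).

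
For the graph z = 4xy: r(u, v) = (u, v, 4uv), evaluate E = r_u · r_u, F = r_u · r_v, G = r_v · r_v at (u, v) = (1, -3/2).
E = 37;  F = -24;  G = 17

Partials: r_u = (1, 0, 4*v), r_v = (0, 1, 4*u). As functions of (u, v):
  E = r_u · r_u = 16*v^2 + 1,
  F = r_u · r_v = 16*u*v,
  G = r_v · r_v = 16*u^2 + 1.
Evaluating at (u, v) = (1, -3/2): E = 37, F = -24, G = 17.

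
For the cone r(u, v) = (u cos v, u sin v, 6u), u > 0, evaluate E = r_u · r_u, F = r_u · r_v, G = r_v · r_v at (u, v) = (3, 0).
E = 37;  F = 0;  G = 9

Partials: r_u = (cos(v), sin(v), 6), r_v = (-u*sin(v), u*cos(v), 0). As functions of (u, v):
  E = r_u · r_u = 37,
  F = r_u · r_v = 0,
  G = r_v · r_v = u^2.
Evaluating at (u, v) = (3, 0): E = 37, F = 0, G = 9.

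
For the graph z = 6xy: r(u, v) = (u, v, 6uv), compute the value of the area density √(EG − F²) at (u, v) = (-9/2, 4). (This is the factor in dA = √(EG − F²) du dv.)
√(EG − F²)|_{(-9/2, 4)} = sqrt(1306)

E = 36*v^2 + 1, F = 36*u*v, G = 36*u^2 + 1, so EG − F² = 36*u^2 + 36*v^2 + 1. Taking the positive square root: √(EG − F²) = sqrt(36*u^2 + 36*v^2 + 1). At (u, v) = (-9/2, 4): sqrt(1306).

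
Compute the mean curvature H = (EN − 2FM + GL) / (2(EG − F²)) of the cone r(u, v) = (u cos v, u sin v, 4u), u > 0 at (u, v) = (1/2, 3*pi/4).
H = 4*sqrt(17)/17

With E = 17, F = 0, G = u^2, L = 0, M = 0, N = 4*sqrt(17)*u^2/(17*Abs(u)), assemble
  H = (EN − 2FM + GL) / (2(EG − F²)) = 2*sqrt(17)/(17*Abs(u)).
At (u, v) = (1/2, 3*pi/4): H = 4*sqrt(17)/17.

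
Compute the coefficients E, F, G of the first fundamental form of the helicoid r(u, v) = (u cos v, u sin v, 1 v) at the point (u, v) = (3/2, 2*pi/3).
E = 1;  F = 0;  G = 13/4

Partials: r_u = (cos(v), sin(v), 0), r_v = (-u*sin(v), u*cos(v), 1). As functions of (u, v):
  E = r_u · r_u = 1,
  F = r_u · r_v = 0,
  G = r_v · r_v = u^2 + 1.
Evaluating at (u, v) = (3/2, 2*pi/3): E = 1, F = 0, G = 13/4.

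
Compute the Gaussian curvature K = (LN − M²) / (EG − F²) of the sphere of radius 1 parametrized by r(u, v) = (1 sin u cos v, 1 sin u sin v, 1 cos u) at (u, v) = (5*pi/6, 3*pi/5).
K = 1

Coefficients of the first fundamental form: E = 1, F = 0, G = sin(u)^2.
Coefficients of the second fundamental form: L = -sin(u)/Abs(sin(u)), M = 0, N = -sin(u)^3/Abs(sin(u)).
Assemble K = (LN − M²)/(EG − F²) = 1. At (u, v) = (5*pi/6, 3*pi/5): K = 1.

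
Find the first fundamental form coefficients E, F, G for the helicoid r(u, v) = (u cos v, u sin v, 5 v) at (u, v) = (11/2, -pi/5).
E = 1;  F = 0;  G = 221/4

Partials: r_u = (cos(v), sin(v), 0), r_v = (-u*sin(v), u*cos(v), 5). As functions of (u, v):
  E = r_u · r_u = 1,
  F = r_u · r_v = 0,
  G = r_v · r_v = u^2 + 25.
Evaluating at (u, v) = (11/2, -pi/5): E = 1, F = 0, G = 221/4.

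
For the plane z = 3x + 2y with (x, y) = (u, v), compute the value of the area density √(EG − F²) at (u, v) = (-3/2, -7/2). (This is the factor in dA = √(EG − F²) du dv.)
√(EG − F²)|_{(-3/2, -7/2)} = sqrt(14)

E = 10, F = 6, G = 5, so EG − F² = 14. Taking the positive square root: √(EG − F²) = sqrt(14). At (u, v) = (-3/2, -7/2): sqrt(14).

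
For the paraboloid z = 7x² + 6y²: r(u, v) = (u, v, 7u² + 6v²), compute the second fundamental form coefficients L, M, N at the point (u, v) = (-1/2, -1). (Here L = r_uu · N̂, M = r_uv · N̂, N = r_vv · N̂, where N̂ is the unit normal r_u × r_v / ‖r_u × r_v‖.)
L = 7*sqrt(194)/97;  M = 0;  N = 6*sqrt(194)/97

Compute the unit normal N̂(u, v) = (-14*u/sqrt(196*u^2 + 144*v^2 + 1), -12*v/sqrt(196*u^2 + 144*v^2 + 1), 1/sqrt(196*u^2 + 144*v^2 + 1)), and the second partials r_uu, r_uv, r_vv. Take dot products:
  L(u, v) = r_uu · N̂ = 14/sqrt(196*u^2 + 144*v^2 + 1),
  M(u, v) = r_uv · N̂ = 0,
  N(u, v) = r_vv · N̂ = 12/sqrt(196*u^2 + 144*v^2 + 1).
Evaluating at (u, v) = (-1/2, -1):
  L = 7*sqrt(194)/97, M = 0, N = 6*sqrt(194)/97.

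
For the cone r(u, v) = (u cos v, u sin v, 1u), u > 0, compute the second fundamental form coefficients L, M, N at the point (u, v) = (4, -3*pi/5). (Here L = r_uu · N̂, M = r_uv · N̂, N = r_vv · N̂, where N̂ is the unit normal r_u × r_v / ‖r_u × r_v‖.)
L = 0;  M = 0;  N = 2*sqrt(2)

Compute the unit normal N̂(u, v) = (-sqrt(2)*u*cos(v)/(2*Abs(u)), -sqrt(2)*u*sin(v)/(2*Abs(u)), sqrt(2)*u/(2*Abs(u))), and the second partials r_uu, r_uv, r_vv. Take dot products:
  L(u, v) = r_uu · N̂ = 0,
  M(u, v) = r_uv · N̂ = 0,
  N(u, v) = r_vv · N̂ = sqrt(2)*u^2/(2*Abs(u)).
Evaluating at (u, v) = (4, -3*pi/5):
  L = 0, M = 0, N = 2*sqrt(2).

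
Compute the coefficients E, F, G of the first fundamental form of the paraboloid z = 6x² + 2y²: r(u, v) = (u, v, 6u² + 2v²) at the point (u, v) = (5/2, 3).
E = 901;  F = 360;  G = 145

Partials: r_u = (1, 0, 12*u), r_v = (0, 1, 4*v). As functions of (u, v):
  E = r_u · r_u = 144*u^2 + 1,
  F = r_u · r_v = 48*u*v,
  G = r_v · r_v = 16*v^2 + 1.
Evaluating at (u, v) = (5/2, 3): E = 901, F = 360, G = 145.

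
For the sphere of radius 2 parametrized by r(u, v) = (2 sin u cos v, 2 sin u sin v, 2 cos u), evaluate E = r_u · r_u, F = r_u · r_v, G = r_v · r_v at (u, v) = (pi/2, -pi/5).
E = 4;  F = 0;  G = 4

Partials: r_u = (2*cos(u)*cos(v), 2*sin(v)*cos(u), -2*sin(u)), r_v = (-2*sin(u)*sin(v), 2*sin(u)*cos(v), 0). As functions of (u, v):
  E = r_u · r_u = 4,
  F = r_u · r_v = 0,
  G = r_v · r_v = 4*sin(u)^2.
Evaluating at (u, v) = (pi/2, -pi/5): E = 4, F = 0, G = 4.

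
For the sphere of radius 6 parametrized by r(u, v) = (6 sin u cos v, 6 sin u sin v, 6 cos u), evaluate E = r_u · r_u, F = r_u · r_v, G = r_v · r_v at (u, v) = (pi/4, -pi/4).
E = 36;  F = 0;  G = 18

Partials: r_u = (6*cos(u)*cos(v), 6*sin(v)*cos(u), -6*sin(u)), r_v = (-6*sin(u)*sin(v), 6*sin(u)*cos(v), 0). As functions of (u, v):
  E = r_u · r_u = 36,
  F = r_u · r_v = 0,
  G = r_v · r_v = 36*sin(u)^2.
Evaluating at (u, v) = (pi/4, -pi/4): E = 36, F = 0, G = 18.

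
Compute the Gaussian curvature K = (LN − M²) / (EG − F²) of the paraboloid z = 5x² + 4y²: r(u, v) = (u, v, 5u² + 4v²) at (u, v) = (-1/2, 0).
K = 20/169

Coefficients of the first fundamental form: E = 100*u^2 + 1, F = 80*u*v, G = 64*v^2 + 1.
Coefficients of the second fundamental form: L = 10/sqrt(100*u^2 + 64*v^2 + 1), M = 0, N = 8/sqrt(100*u^2 + 64*v^2 + 1).
Assemble K = (LN − M²)/(EG − F²) = 80/(10000*u^4 + 12800*u^2*v^2 + 200*u^2 + 4096*v^4 + 128*v^2 + 1). At (u, v) = (-1/2, 0): K = 20/169.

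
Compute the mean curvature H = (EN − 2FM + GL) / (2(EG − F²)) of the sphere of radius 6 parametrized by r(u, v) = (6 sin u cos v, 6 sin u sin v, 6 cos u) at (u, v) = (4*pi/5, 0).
H = -1/6

With E = 36, F = 0, G = 36*sin(u)^2, L = -6*sin(u)/Abs(sin(u)), M = 0, N = -6*sin(u)^3/Abs(sin(u)), assemble
  H = (EN − 2FM + GL) / (2(EG − F²)) = -sin(u)/(6*Abs(sin(u))).
At (u, v) = (4*pi/5, 0): H = -1/6.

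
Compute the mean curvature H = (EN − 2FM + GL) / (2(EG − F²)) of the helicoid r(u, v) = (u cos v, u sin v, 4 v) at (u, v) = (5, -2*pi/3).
H = 0

With E = 1, F = 0, G = u^2 + 16, L = 0, M = -4/sqrt(u^2 + 16), N = 0, assemble
  H = (EN − 2FM + GL) / (2(EG − F²)) = 0.
At (u, v) = (5, -2*pi/3): H = 0.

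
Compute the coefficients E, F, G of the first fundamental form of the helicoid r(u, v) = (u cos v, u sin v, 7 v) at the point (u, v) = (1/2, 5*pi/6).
E = 1;  F = 0;  G = 197/4

Partials: r_u = (cos(v), sin(v), 0), r_v = (-u*sin(v), u*cos(v), 7). As functions of (u, v):
  E = r_u · r_u = 1,
  F = r_u · r_v = 0,
  G = r_v · r_v = u^2 + 49.
Evaluating at (u, v) = (1/2, 5*pi/6): E = 1, F = 0, G = 197/4.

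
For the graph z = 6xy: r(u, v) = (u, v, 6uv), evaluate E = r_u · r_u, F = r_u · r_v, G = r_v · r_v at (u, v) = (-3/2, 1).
E = 37;  F = -54;  G = 82

Partials: r_u = (1, 0, 6*v), r_v = (0, 1, 6*u). As functions of (u, v):
  E = r_u · r_u = 36*v^2 + 1,
  F = r_u · r_v = 36*u*v,
  G = r_v · r_v = 36*u^2 + 1.
Evaluating at (u, v) = (-3/2, 1): E = 37, F = -54, G = 82.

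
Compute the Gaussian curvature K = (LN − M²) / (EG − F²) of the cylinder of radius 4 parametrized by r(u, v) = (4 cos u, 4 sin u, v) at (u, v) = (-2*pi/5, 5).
K = 0

Coefficients of the first fundamental form: E = 16, F = 0, G = 1.
Coefficients of the second fundamental form: L = -4, M = 0, N = 0.
Assemble K = (LN − M²)/(EG − F²) = 0. At (u, v) = (-2*pi/5, 5): K = 0.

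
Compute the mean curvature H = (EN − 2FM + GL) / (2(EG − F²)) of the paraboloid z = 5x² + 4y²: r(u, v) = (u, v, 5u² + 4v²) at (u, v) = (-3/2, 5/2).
H = 2909*sqrt(626)/391876

With E = 100*u^2 + 1, F = 80*u*v, G = 64*v^2 + 1, L = 10/sqrt(100*u^2 + 64*v^2 + 1), M = 0, N = 8/sqrt(100*u^2 + 64*v^2 + 1), assemble
  H = (EN − 2FM + GL) / (2(EG − F²)) = (400*u^2 + 320*v^2 + 9)/(100*u^2 + 64*v^2 + 1)^(3/2).
At (u, v) = (-3/2, 5/2): H = 2909*sqrt(626)/391876.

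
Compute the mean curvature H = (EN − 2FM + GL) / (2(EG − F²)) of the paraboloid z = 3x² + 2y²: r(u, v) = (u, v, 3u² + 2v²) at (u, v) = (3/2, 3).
H = 599*sqrt(226)/51076

With E = 36*u^2 + 1, F = 24*u*v, G = 16*v^2 + 1, L = 6/sqrt(36*u^2 + 16*v^2 + 1), M = 0, N = 4/sqrt(36*u^2 + 16*v^2 + 1), assemble
  H = (EN − 2FM + GL) / (2(EG − F²)) = (72*u^2 + 48*v^2 + 5)/(36*u^2 + 16*v^2 + 1)^(3/2).
At (u, v) = (3/2, 3): H = 599*sqrt(226)/51076.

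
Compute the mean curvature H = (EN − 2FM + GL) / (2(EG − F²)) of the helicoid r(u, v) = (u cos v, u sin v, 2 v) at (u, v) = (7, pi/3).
H = 0

With E = 1, F = 0, G = u^2 + 4, L = 0, M = -2/sqrt(u^2 + 4), N = 0, assemble
  H = (EN − 2FM + GL) / (2(EG − F²)) = 0.
At (u, v) = (7, pi/3): H = 0.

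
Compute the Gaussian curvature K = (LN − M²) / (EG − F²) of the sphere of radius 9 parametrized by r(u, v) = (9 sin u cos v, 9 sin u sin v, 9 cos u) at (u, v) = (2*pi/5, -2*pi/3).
K = 1/81

Coefficients of the first fundamental form: E = 81, F = 0, G = 81*sin(u)^2.
Coefficients of the second fundamental form: L = -9*sin(u)/Abs(sin(u)), M = 0, N = -9*sin(u)^3/Abs(sin(u)).
Assemble K = (LN − M²)/(EG − F²) = 1/81. At (u, v) = (2*pi/5, -2*pi/3): K = 1/81.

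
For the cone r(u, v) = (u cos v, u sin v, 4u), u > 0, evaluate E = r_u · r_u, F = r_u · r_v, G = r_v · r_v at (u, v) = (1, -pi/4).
E = 17;  F = 0;  G = 1

Partials: r_u = (cos(v), sin(v), 4), r_v = (-u*sin(v), u*cos(v), 0). As functions of (u, v):
  E = r_u · r_u = 17,
  F = r_u · r_v = 0,
  G = r_v · r_v = u^2.
Evaluating at (u, v) = (1, -pi/4): E = 17, F = 0, G = 1.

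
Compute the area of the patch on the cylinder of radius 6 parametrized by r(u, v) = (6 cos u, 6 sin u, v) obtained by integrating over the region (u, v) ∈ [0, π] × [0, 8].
Area = 48*pi

Area = ∫∫ √(EG − F²) du dv with √(EG − F²) = 6. Integrating over [0, π] × [0, 8] gives 48*pi.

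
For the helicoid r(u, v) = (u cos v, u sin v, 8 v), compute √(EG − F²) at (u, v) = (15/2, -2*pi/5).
√(EG − F²)|_{(15/2, -2*pi/5)} = sqrt(481)/2

E = 1, F = 0, G = u^2 + 64; EG − F² = u^2 + 64; √(EG − F²) = sqrt(u^2 + 64). At the given point: sqrt(481)/2.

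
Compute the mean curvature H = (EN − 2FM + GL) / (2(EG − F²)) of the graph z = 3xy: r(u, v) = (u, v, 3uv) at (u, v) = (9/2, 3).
H = -2916*sqrt(1057)/1117249

With E = 9*v^2 + 1, F = 9*u*v, G = 9*u^2 + 1, L = 0, M = 3/sqrt(9*u^2 + 9*v^2 + 1), N = 0, assemble
  H = (EN − 2FM + GL) / (2(EG − F²)) = -27*u*v/(9*u^2 + 9*v^2 + 1)^(3/2).
At (u, v) = (9/2, 3): H = -2916*sqrt(1057)/1117249.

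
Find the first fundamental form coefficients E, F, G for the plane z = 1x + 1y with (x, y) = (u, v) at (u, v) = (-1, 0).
E = 2;  F = 1;  G = 2

Partials: r_u = (1, 0, 1), r_v = (0, 1, 1). As functions of (u, v):
  E = r_u · r_u = 2,
  F = r_u · r_v = 1,
  G = r_v · r_v = 2.
Evaluating at (u, v) = (-1, 0): E = 2, F = 1, G = 2.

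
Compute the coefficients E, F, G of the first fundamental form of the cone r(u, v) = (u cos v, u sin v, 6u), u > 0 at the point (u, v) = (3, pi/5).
E = 37;  F = 0;  G = 9

Partials: r_u = (cos(v), sin(v), 6), r_v = (-u*sin(v), u*cos(v), 0). As functions of (u, v):
  E = r_u · r_u = 37,
  F = r_u · r_v = 0,
  G = r_v · r_v = u^2.
Evaluating at (u, v) = (3, pi/5): E = 37, F = 0, G = 9.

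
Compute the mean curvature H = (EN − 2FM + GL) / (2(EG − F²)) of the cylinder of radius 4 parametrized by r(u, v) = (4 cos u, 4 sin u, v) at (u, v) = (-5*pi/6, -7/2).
H = -1/8

With E = 16, F = 0, G = 1, L = -4, M = 0, N = 0, assemble
  H = (EN − 2FM + GL) / (2(EG − F²)) = -1/8.
At (u, v) = (-5*pi/6, -7/2): H = -1/8.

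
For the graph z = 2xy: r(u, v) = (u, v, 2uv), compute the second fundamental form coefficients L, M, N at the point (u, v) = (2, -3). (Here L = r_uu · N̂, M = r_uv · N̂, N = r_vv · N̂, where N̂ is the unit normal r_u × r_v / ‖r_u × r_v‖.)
L = 0;  M = 2*sqrt(53)/53;  N = 0

Compute the unit normal N̂(u, v) = (-2*v/sqrt(4*u^2 + 4*v^2 + 1), -2*u/sqrt(4*u^2 + 4*v^2 + 1), 1/sqrt(4*u^2 + 4*v^2 + 1)), and the second partials r_uu, r_uv, r_vv. Take dot products:
  L(u, v) = r_uu · N̂ = 0,
  M(u, v) = r_uv · N̂ = 2/sqrt(4*u^2 + 4*v^2 + 1),
  N(u, v) = r_vv · N̂ = 0.
Evaluating at (u, v) = (2, -3):
  L = 0, M = 2*sqrt(53)/53, N = 0.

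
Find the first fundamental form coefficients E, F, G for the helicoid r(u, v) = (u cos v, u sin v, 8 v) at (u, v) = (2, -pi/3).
E = 1;  F = 0;  G = 68

Partials: r_u = (cos(v), sin(v), 0), r_v = (-u*sin(v), u*cos(v), 8). As functions of (u, v):
  E = r_u · r_u = 1,
  F = r_u · r_v = 0,
  G = r_v · r_v = u^2 + 64.
Evaluating at (u, v) = (2, -pi/3): E = 1, F = 0, G = 68.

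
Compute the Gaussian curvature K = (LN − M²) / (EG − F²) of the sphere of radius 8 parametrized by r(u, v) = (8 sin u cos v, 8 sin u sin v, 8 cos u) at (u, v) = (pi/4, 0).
K = 1/64

Coefficients of the first fundamental form: E = 64, F = 0, G = 64*sin(u)^2.
Coefficients of the second fundamental form: L = -8*sin(u)/Abs(sin(u)), M = 0, N = -8*sin(u)^3/Abs(sin(u)).
Assemble K = (LN − M²)/(EG − F²) = 1/64. At (u, v) = (pi/4, 0): K = 1/64.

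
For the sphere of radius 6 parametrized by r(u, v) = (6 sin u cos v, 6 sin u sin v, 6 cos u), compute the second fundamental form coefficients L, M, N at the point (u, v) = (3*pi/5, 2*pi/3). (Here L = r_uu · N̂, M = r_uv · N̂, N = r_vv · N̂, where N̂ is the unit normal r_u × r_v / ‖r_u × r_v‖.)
L = -6;  M = 0;  N = -15/4 - 3*sqrt(5)/4

Compute the unit normal N̂(u, v) = (sin(u)^2*cos(v)/Abs(sin(u)), sin(u)^2*sin(v)/Abs(sin(u)), sin(2*u)/(2*Abs(sin(u)))), and the second partials r_uu, r_uv, r_vv. Take dot products:
  L(u, v) = r_uu · N̂ = -6*sin(u)/Abs(sin(u)),
  M(u, v) = r_uv · N̂ = 0,
  N(u, v) = r_vv · N̂ = -6*sin(u)^3/Abs(sin(u)).
Evaluating at (u, v) = (3*pi/5, 2*pi/3):
  L = -6, M = 0, N = -15/4 - 3*sqrt(5)/4.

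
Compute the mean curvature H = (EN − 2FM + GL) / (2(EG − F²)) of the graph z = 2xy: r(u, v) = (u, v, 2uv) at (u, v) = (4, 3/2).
H = -12*sqrt(74)/1369

With E = 4*v^2 + 1, F = 4*u*v, G = 4*u^2 + 1, L = 0, M = 2/sqrt(4*u^2 + 4*v^2 + 1), N = 0, assemble
  H = (EN − 2FM + GL) / (2(EG − F²)) = -8*u*v/(4*u^2 + 4*v^2 + 1)^(3/2).
At (u, v) = (4, 3/2): H = -12*sqrt(74)/1369.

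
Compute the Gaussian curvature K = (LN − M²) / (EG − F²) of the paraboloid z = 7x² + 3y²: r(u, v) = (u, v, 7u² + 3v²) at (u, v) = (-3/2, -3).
K = 21/146689

Coefficients of the first fundamental form: E = 196*u^2 + 1, F = 84*u*v, G = 36*v^2 + 1.
Coefficients of the second fundamental form: L = 14/sqrt(196*u^2 + 36*v^2 + 1), M = 0, N = 6/sqrt(196*u^2 + 36*v^2 + 1).
Assemble K = (LN − M²)/(EG − F²) = 84/(38416*u^4 + 14112*u^2*v^2 + 392*u^2 + 1296*v^4 + 72*v^2 + 1). At (u, v) = (-3/2, -3): K = 21/146689.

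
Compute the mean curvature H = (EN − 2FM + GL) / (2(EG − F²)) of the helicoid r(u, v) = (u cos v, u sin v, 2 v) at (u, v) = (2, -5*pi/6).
H = 0

With E = 1, F = 0, G = u^2 + 4, L = 0, M = -2/sqrt(u^2 + 4), N = 0, assemble
  H = (EN − 2FM + GL) / (2(EG − F²)) = 0.
At (u, v) = (2, -5*pi/6): H = 0.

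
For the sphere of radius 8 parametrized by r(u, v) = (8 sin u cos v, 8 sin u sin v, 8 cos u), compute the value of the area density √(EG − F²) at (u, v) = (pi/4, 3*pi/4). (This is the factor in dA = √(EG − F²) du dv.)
√(EG − F²)|_{(pi/4, 3*pi/4)} = 32*sqrt(2)

E = 64, F = 0, G = 64*sin(u)^2, so EG − F² = 4096*sin(u)^2. Taking the positive square root: √(EG − F²) = 64*Abs(sin(u)). At (u, v) = (pi/4, 3*pi/4): 32*sqrt(2).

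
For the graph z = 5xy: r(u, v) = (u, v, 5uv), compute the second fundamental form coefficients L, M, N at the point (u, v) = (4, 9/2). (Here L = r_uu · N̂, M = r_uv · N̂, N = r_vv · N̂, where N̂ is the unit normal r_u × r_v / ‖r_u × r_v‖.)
L = 0;  M = 10*sqrt(3629)/3629;  N = 0

Compute the unit normal N̂(u, v) = (-5*v/sqrt(25*u^2 + 25*v^2 + 1), -5*u/sqrt(25*u^2 + 25*v^2 + 1), 1/sqrt(25*u^2 + 25*v^2 + 1)), and the second partials r_uu, r_uv, r_vv. Take dot products:
  L(u, v) = r_uu · N̂ = 0,
  M(u, v) = r_uv · N̂ = 5/sqrt(25*u^2 + 25*v^2 + 1),
  N(u, v) = r_vv · N̂ = 0.
Evaluating at (u, v) = (4, 9/2):
  L = 0, M = 10*sqrt(3629)/3629, N = 0.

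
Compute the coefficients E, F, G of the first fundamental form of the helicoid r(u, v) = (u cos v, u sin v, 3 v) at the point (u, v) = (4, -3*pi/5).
E = 1;  F = 0;  G = 25

Partials: r_u = (cos(v), sin(v), 0), r_v = (-u*sin(v), u*cos(v), 3). As functions of (u, v):
  E = r_u · r_u = 1,
  F = r_u · r_v = 0,
  G = r_v · r_v = u^2 + 9.
Evaluating at (u, v) = (4, -3*pi/5): E = 1, F = 0, G = 25.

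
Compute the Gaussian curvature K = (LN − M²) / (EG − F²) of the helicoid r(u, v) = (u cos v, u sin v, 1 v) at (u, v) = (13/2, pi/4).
K = -16/29929

Coefficients of the first fundamental form: E = 1, F = 0, G = u^2 + 1.
Coefficients of the second fundamental form: L = 0, M = -1/sqrt(u^2 + 1), N = 0.
Assemble K = (LN − M²)/(EG − F²) = -1/(u^2 + 1)^2. At (u, v) = (13/2, pi/4): K = -16/29929.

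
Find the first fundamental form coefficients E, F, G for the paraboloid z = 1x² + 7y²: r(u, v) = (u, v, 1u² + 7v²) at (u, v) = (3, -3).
E = 37;  F = -252;  G = 1765

Partials: r_u = (1, 0, 2*u), r_v = (0, 1, 14*v). As functions of (u, v):
  E = r_u · r_u = 4*u^2 + 1,
  F = r_u · r_v = 28*u*v,
  G = r_v · r_v = 196*v^2 + 1.
Evaluating at (u, v) = (3, -3): E = 37, F = -252, G = 1765.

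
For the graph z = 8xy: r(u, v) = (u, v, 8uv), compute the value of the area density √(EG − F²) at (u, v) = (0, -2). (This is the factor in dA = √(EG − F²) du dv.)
√(EG − F²)|_{(0, -2)} = sqrt(257)

E = 64*v^2 + 1, F = 64*u*v, G = 64*u^2 + 1, so EG − F² = 64*u^2 + 64*v^2 + 1. Taking the positive square root: √(EG − F²) = sqrt(64*u^2 + 64*v^2 + 1). At (u, v) = (0, -2): sqrt(257).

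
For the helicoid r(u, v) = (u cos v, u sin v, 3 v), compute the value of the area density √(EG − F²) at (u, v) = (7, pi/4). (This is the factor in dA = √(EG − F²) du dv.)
√(EG − F²)|_{(7, pi/4)} = sqrt(58)

E = 1, F = 0, G = u^2 + 9, so EG − F² = u^2 + 9. Taking the positive square root: √(EG − F²) = sqrt(u^2 + 9). At (u, v) = (7, pi/4): sqrt(58).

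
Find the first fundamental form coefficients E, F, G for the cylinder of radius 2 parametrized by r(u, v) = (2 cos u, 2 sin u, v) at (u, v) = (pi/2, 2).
E = 4;  F = 0;  G = 1

Partials: r_u = (-2*sin(u), 2*cos(u), 0), r_v = (0, 0, 1). As functions of (u, v):
  E = r_u · r_u = 4,
  F = r_u · r_v = 0,
  G = r_v · r_v = 1.
Evaluating at (u, v) = (pi/2, 2): E = 4, F = 0, G = 1.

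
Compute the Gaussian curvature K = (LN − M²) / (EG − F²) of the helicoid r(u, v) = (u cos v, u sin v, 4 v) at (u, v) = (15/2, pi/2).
K = -256/83521

Coefficients of the first fundamental form: E = 1, F = 0, G = u^2 + 16.
Coefficients of the second fundamental form: L = 0, M = -4/sqrt(u^2 + 16), N = 0.
Assemble K = (LN − M²)/(EG − F²) = -16/(u^2 + 16)^2. At (u, v) = (15/2, pi/2): K = -256/83521.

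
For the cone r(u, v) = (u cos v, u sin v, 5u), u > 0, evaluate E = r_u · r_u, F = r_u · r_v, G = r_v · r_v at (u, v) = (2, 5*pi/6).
E = 26;  F = 0;  G = 4

Partials: r_u = (cos(v), sin(v), 5), r_v = (-u*sin(v), u*cos(v), 0). As functions of (u, v):
  E = r_u · r_u = 26,
  F = r_u · r_v = 0,
  G = r_v · r_v = u^2.
Evaluating at (u, v) = (2, 5*pi/6): E = 26, F = 0, G = 4.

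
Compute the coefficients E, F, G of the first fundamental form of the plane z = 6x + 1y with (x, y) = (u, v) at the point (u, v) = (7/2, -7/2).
E = 37;  F = 6;  G = 2

Partials: r_u = (1, 0, 6), r_v = (0, 1, 1). As functions of (u, v):
  E = r_u · r_u = 37,
  F = r_u · r_v = 6,
  G = r_v · r_v = 2.
Evaluating at (u, v) = (7/2, -7/2): E = 37, F = 6, G = 2.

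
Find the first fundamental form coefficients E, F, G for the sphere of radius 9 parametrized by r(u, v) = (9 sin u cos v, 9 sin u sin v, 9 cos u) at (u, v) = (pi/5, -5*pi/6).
E = 81;  F = 0;  G = 405/8 - 81*sqrt(5)/8

Partials: r_u = (9*cos(u)*cos(v), 9*sin(v)*cos(u), -9*sin(u)), r_v = (-9*sin(u)*sin(v), 9*sin(u)*cos(v), 0). As functions of (u, v):
  E = r_u · r_u = 81,
  F = r_u · r_v = 0,
  G = r_v · r_v = 81*sin(u)^2.
Evaluating at (u, v) = (pi/5, -5*pi/6): E = 81, F = 0, G = 405/8 - 81*sqrt(5)/8.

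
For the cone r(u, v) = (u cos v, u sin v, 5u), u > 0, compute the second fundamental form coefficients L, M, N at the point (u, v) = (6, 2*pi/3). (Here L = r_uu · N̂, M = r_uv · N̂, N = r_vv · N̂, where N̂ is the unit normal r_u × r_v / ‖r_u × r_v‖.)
L = 0;  M = 0;  N = 15*sqrt(26)/13

Compute the unit normal N̂(u, v) = (-5*sqrt(26)*u*cos(v)/(26*Abs(u)), -5*sqrt(26)*u*sin(v)/(26*Abs(u)), sqrt(26)*u/(26*Abs(u))), and the second partials r_uu, r_uv, r_vv. Take dot products:
  L(u, v) = r_uu · N̂ = 0,
  M(u, v) = r_uv · N̂ = 0,
  N(u, v) = r_vv · N̂ = 5*sqrt(26)*u^2/(26*Abs(u)).
Evaluating at (u, v) = (6, 2*pi/3):
  L = 0, M = 0, N = 15*sqrt(26)/13.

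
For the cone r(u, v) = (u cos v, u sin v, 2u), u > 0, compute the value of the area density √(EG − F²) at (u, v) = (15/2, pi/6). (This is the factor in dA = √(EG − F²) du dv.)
√(EG − F²)|_{(15/2, pi/6)} = 15*sqrt(5)/2

E = 5, F = 0, G = u^2, so EG − F² = 5*u^2. Taking the positive square root: √(EG − F²) = sqrt(5)*Abs(u). At (u, v) = (15/2, pi/6): 15*sqrt(5)/2.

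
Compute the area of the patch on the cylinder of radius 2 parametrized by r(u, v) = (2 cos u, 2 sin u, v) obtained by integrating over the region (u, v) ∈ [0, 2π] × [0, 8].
Area = 32*pi

Area = ∫∫ √(EG − F²) du dv with √(EG − F²) = 2. Integrating over [0, 2π] × [0, 8] gives 32*pi.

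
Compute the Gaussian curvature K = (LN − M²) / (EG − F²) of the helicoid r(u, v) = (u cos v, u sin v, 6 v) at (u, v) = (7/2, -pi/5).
K = -576/37249

Coefficients of the first fundamental form: E = 1, F = 0, G = u^2 + 36.
Coefficients of the second fundamental form: L = 0, M = -6/sqrt(u^2 + 36), N = 0.
Assemble K = (LN − M²)/(EG − F²) = -36/(u^2 + 36)^2. At (u, v) = (7/2, -pi/5): K = -576/37249.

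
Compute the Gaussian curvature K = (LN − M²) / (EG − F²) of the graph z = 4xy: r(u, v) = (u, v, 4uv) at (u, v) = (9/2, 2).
K = -16/151321

Coefficients of the first fundamental form: E = 16*v^2 + 1, F = 16*u*v, G = 16*u^2 + 1.
Coefficients of the second fundamental form: L = 0, M = 4/sqrt(16*u^2 + 16*v^2 + 1), N = 0.
Assemble K = (LN − M²)/(EG − F²) = -16/(256*u^4 + 512*u^2*v^2 + 32*u^2 + 256*v^4 + 32*v^2 + 1). At (u, v) = (9/2, 2): K = -16/151321.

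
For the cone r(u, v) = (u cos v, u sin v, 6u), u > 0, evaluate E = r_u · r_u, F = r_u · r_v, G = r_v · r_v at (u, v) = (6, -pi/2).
E = 37;  F = 0;  G = 36

Partials: r_u = (cos(v), sin(v), 6), r_v = (-u*sin(v), u*cos(v), 0). As functions of (u, v):
  E = r_u · r_u = 37,
  F = r_u · r_v = 0,
  G = r_v · r_v = u^2.
Evaluating at (u, v) = (6, -pi/2): E = 37, F = 0, G = 36.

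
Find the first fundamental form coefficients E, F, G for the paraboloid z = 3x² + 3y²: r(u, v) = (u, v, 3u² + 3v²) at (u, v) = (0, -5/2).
E = 1;  F = 0;  G = 226

Partials: r_u = (1, 0, 6*u), r_v = (0, 1, 6*v). As functions of (u, v):
  E = r_u · r_u = 36*u^2 + 1,
  F = r_u · r_v = 36*u*v,
  G = r_v · r_v = 36*v^2 + 1.
Evaluating at (u, v) = (0, -5/2): E = 1, F = 0, G = 226.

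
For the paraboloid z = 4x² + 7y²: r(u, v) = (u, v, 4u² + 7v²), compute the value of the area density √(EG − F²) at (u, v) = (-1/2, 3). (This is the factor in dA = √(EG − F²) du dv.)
√(EG − F²)|_{(-1/2, 3)} = sqrt(1781)

E = 64*u^2 + 1, F = 112*u*v, G = 196*v^2 + 1, so EG − F² = 64*u^2 + 196*v^2 + 1. Taking the positive square root: √(EG − F²) = sqrt(64*u^2 + 196*v^2 + 1). At (u, v) = (-1/2, 3): sqrt(1781).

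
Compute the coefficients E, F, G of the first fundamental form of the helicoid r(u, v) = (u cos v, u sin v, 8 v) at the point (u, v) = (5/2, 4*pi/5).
E = 1;  F = 0;  G = 281/4

Partials: r_u = (cos(v), sin(v), 0), r_v = (-u*sin(v), u*cos(v), 8). As functions of (u, v):
  E = r_u · r_u = 1,
  F = r_u · r_v = 0,
  G = r_v · r_v = u^2 + 64.
Evaluating at (u, v) = (5/2, 4*pi/5): E = 1, F = 0, G = 281/4.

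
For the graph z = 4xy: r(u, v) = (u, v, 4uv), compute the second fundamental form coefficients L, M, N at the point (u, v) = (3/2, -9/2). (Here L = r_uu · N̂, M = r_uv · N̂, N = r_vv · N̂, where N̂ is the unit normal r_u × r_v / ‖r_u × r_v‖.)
L = 0;  M = 4/19;  N = 0

Compute the unit normal N̂(u, v) = (-4*v/sqrt(16*u^2 + 16*v^2 + 1), -4*u/sqrt(16*u^2 + 16*v^2 + 1), 1/sqrt(16*u^2 + 16*v^2 + 1)), and the second partials r_uu, r_uv, r_vv. Take dot products:
  L(u, v) = r_uu · N̂ = 0,
  M(u, v) = r_uv · N̂ = 4/sqrt(16*u^2 + 16*v^2 + 1),
  N(u, v) = r_vv · N̂ = 0.
Evaluating at (u, v) = (3/2, -9/2):
  L = 0, M = 4/19, N = 0.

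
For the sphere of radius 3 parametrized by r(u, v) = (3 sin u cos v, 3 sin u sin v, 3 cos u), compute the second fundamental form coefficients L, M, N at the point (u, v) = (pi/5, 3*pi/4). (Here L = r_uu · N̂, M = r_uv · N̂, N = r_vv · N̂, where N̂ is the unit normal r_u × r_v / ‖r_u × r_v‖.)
L = -3;  M = 0;  N = -15/8 + 3*sqrt(5)/8

Compute the unit normal N̂(u, v) = (sin(u)^2*cos(v)/Abs(sin(u)), sin(u)^2*sin(v)/Abs(sin(u)), sin(2*u)/(2*Abs(sin(u)))), and the second partials r_uu, r_uv, r_vv. Take dot products:
  L(u, v) = r_uu · N̂ = -3*sin(u)/Abs(sin(u)),
  M(u, v) = r_uv · N̂ = 0,
  N(u, v) = r_vv · N̂ = -3*sin(u)^3/Abs(sin(u)).
Evaluating at (u, v) = (pi/5, 3*pi/4):
  L = -3, M = 0, N = -15/8 + 3*sqrt(5)/8.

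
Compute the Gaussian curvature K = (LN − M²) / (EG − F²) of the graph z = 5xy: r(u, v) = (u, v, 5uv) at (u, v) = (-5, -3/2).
K = -400/7447441

Coefficients of the first fundamental form: E = 25*v^2 + 1, F = 25*u*v, G = 25*u^2 + 1.
Coefficients of the second fundamental form: L = 0, M = 5/sqrt(25*u^2 + 25*v^2 + 1), N = 0.
Assemble K = (LN − M²)/(EG − F²) = -25/(625*u^4 + 1250*u^2*v^2 + 50*u^2 + 625*v^4 + 50*v^2 + 1). At (u, v) = (-5, -3/2): K = -400/7447441.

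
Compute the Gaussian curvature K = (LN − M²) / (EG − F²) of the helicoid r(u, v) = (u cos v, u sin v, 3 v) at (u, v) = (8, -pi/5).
K = -9/5329

Coefficients of the first fundamental form: E = 1, F = 0, G = u^2 + 9.
Coefficients of the second fundamental form: L = 0, M = -3/sqrt(u^2 + 9), N = 0.
Assemble K = (LN − M²)/(EG − F²) = -9/(u^2 + 9)^2. At (u, v) = (8, -pi/5): K = -9/5329.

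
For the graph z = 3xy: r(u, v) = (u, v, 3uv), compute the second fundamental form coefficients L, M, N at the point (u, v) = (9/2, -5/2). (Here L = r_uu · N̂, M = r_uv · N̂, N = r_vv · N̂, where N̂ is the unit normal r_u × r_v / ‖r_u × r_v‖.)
L = 0;  M = 3*sqrt(958)/479;  N = 0

Compute the unit normal N̂(u, v) = (-3*v/sqrt(9*u^2 + 9*v^2 + 1), -3*u/sqrt(9*u^2 + 9*v^2 + 1), 1/sqrt(9*u^2 + 9*v^2 + 1)), and the second partials r_uu, r_uv, r_vv. Take dot products:
  L(u, v) = r_uu · N̂ = 0,
  M(u, v) = r_uv · N̂ = 3/sqrt(9*u^2 + 9*v^2 + 1),
  N(u, v) = r_vv · N̂ = 0.
Evaluating at (u, v) = (9/2, -5/2):
  L = 0, M = 3*sqrt(958)/479, N = 0.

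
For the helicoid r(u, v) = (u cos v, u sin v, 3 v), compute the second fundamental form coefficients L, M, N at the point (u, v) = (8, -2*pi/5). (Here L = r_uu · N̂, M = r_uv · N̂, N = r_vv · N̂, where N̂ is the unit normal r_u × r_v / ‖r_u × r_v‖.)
L = 0;  M = -3*sqrt(73)/73;  N = 0

Compute the unit normal N̂(u, v) = (3*sin(v)/sqrt(u^2 + 9), -3*cos(v)/sqrt(u^2 + 9), u/sqrt(u^2 + 9)), and the second partials r_uu, r_uv, r_vv. Take dot products:
  L(u, v) = r_uu · N̂ = 0,
  M(u, v) = r_uv · N̂ = -3/sqrt(u^2 + 9),
  N(u, v) = r_vv · N̂ = 0.
Evaluating at (u, v) = (8, -2*pi/5):
  L = 0, M = -3*sqrt(73)/73, N = 0.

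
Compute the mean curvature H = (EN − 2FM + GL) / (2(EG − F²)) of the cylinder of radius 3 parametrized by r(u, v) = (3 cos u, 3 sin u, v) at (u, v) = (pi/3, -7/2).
H = -1/6

With E = 9, F = 0, G = 1, L = -3, M = 0, N = 0, assemble
  H = (EN − 2FM + GL) / (2(EG − F²)) = -1/6.
At (u, v) = (pi/3, -7/2): H = -1/6.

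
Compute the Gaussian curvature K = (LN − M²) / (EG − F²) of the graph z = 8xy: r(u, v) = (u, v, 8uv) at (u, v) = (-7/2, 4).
K = -64/3272481

Coefficients of the first fundamental form: E = 64*v^2 + 1, F = 64*u*v, G = 64*u^2 + 1.
Coefficients of the second fundamental form: L = 0, M = 8/sqrt(64*u^2 + 64*v^2 + 1), N = 0.
Assemble K = (LN − M²)/(EG − F²) = -64/(4096*u^4 + 8192*u^2*v^2 + 128*u^2 + 4096*v^4 + 128*v^2 + 1). At (u, v) = (-7/2, 4): K = -64/3272481.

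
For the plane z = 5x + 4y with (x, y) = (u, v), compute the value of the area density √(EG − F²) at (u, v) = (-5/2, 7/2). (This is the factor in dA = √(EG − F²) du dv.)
√(EG − F²)|_{(-5/2, 7/2)} = sqrt(42)

E = 26, F = 20, G = 17, so EG − F² = 42. Taking the positive square root: √(EG − F²) = sqrt(42). At (u, v) = (-5/2, 7/2): sqrt(42).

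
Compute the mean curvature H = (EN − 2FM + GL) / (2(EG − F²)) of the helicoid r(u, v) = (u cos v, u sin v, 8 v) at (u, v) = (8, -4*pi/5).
H = 0

With E = 1, F = 0, G = u^2 + 64, L = 0, M = -8/sqrt(u^2 + 64), N = 0, assemble
  H = (EN − 2FM + GL) / (2(EG − F²)) = 0.
At (u, v) = (8, -4*pi/5): H = 0.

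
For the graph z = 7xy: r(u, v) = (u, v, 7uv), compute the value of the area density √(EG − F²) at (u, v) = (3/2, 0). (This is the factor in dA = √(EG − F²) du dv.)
√(EG − F²)|_{(3/2, 0)} = sqrt(445)/2

E = 49*v^2 + 1, F = 49*u*v, G = 49*u^2 + 1, so EG − F² = 49*u^2 + 49*v^2 + 1. Taking the positive square root: √(EG − F²) = sqrt(49*u^2 + 49*v^2 + 1). At (u, v) = (3/2, 0): sqrt(445)/2.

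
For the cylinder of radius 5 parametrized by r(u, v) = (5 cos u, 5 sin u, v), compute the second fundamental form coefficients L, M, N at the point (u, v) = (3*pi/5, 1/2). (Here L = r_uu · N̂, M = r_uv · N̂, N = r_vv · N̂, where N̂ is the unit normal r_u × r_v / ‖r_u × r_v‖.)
L = -5;  M = 0;  N = 0

Compute the unit normal N̂(u, v) = (cos(u), sin(u), 0), and the second partials r_uu, r_uv, r_vv. Take dot products:
  L(u, v) = r_uu · N̂ = -5,
  M(u, v) = r_uv · N̂ = 0,
  N(u, v) = r_vv · N̂ = 0.
Evaluating at (u, v) = (3*pi/5, 1/2):
  L = -5, M = 0, N = 0.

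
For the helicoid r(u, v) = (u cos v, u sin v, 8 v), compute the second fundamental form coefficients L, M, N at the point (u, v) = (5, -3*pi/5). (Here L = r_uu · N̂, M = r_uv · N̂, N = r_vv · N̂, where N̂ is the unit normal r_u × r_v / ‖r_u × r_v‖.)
L = 0;  M = -8*sqrt(89)/89;  N = 0

Compute the unit normal N̂(u, v) = (8*sin(v)/sqrt(u^2 + 64), -8*cos(v)/sqrt(u^2 + 64), u/sqrt(u^2 + 64)), and the second partials r_uu, r_uv, r_vv. Take dot products:
  L(u, v) = r_uu · N̂ = 0,
  M(u, v) = r_uv · N̂ = -8/sqrt(u^2 + 64),
  N(u, v) = r_vv · N̂ = 0.
Evaluating at (u, v) = (5, -3*pi/5):
  L = 0, M = -8*sqrt(89)/89, N = 0.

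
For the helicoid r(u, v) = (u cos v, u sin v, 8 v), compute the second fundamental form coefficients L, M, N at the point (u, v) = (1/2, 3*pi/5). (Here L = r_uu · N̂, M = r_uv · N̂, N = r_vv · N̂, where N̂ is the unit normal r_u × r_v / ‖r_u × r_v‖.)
L = 0;  M = -16*sqrt(257)/257;  N = 0

Compute the unit normal N̂(u, v) = (8*sin(v)/sqrt(u^2 + 64), -8*cos(v)/sqrt(u^2 + 64), u/sqrt(u^2 + 64)), and the second partials r_uu, r_uv, r_vv. Take dot products:
  L(u, v) = r_uu · N̂ = 0,
  M(u, v) = r_uv · N̂ = -8/sqrt(u^2 + 64),
  N(u, v) = r_vv · N̂ = 0.
Evaluating at (u, v) = (1/2, 3*pi/5):
  L = 0, M = -16*sqrt(257)/257, N = 0.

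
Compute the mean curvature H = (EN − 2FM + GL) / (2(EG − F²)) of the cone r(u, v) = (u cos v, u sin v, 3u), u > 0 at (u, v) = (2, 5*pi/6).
H = 3*sqrt(10)/40

With E = 10, F = 0, G = u^2, L = 0, M = 0, N = 3*sqrt(10)*u^2/(10*Abs(u)), assemble
  H = (EN − 2FM + GL) / (2(EG − F²)) = 3*sqrt(10)/(20*Abs(u)).
At (u, v) = (2, 5*pi/6): H = 3*sqrt(10)/40.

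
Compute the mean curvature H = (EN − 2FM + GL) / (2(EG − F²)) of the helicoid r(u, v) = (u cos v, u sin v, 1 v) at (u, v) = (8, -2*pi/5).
H = 0

With E = 1, F = 0, G = u^2 + 1, L = 0, M = -1/sqrt(u^2 + 1), N = 0, assemble
  H = (EN − 2FM + GL) / (2(EG − F²)) = 0.
At (u, v) = (8, -2*pi/5): H = 0.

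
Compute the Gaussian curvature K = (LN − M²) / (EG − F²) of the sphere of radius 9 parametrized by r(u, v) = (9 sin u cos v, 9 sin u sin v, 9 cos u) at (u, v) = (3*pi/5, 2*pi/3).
K = 1/81

Coefficients of the first fundamental form: E = 81, F = 0, G = 81*sin(u)^2.
Coefficients of the second fundamental form: L = -9*sin(u)/Abs(sin(u)), M = 0, N = -9*sin(u)^3/Abs(sin(u)).
Assemble K = (LN − M²)/(EG − F²) = 1/81. At (u, v) = (3*pi/5, 2*pi/3): K = 1/81.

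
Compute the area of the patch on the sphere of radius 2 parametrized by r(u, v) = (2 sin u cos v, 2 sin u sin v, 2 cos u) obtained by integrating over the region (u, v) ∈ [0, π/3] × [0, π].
Area = 2*pi

Area = ∫∫ √(EG − F²) du dv with √(EG − F²) = 4*Abs(sin(u)). Integrating over [0, π/3] × [0, π] gives 2*pi.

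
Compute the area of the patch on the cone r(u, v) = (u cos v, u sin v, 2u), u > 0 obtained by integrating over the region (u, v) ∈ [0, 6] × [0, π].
Area = 18*sqrt(5)*pi

Area = ∫∫ √(EG − F²) du dv with √(EG − F²) = sqrt(5)*Abs(u). Integrating over [0, 6] × [0, π] gives 18*sqrt(5)*pi.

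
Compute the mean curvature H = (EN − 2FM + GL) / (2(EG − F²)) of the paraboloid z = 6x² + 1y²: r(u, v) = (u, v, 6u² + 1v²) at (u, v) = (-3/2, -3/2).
H = 385*sqrt(334)/111556

With E = 144*u^2 + 1, F = 24*u*v, G = 4*v^2 + 1, L = 12/sqrt(144*u^2 + 4*v^2 + 1), M = 0, N = 2/sqrt(144*u^2 + 4*v^2 + 1), assemble
  H = (EN − 2FM + GL) / (2(EG − F²)) = (144*u^2 + 24*v^2 + 7)/(144*u^2 + 4*v^2 + 1)^(3/2).
At (u, v) = (-3/2, -3/2): H = 385*sqrt(334)/111556.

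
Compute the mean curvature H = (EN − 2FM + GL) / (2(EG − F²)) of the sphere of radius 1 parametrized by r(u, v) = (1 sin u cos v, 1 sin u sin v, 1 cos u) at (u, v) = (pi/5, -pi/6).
H = -1

With E = 1, F = 0, G = sin(u)^2, L = -sin(u)/Abs(sin(u)), M = 0, N = -sin(u)^3/Abs(sin(u)), assemble
  H = (EN − 2FM + GL) / (2(EG − F²)) = -sin(u)/Abs(sin(u)).
At (u, v) = (pi/5, -pi/6): H = -1.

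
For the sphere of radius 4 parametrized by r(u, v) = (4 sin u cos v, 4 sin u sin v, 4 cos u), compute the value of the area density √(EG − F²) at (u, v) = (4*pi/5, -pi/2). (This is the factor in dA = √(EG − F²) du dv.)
√(EG − F²)|_{(4*pi/5, -pi/2)} = 4*sqrt(10 - 2*sqrt(5))

E = 16, F = 0, G = 16*sin(u)^2, so EG − F² = 256*sin(u)^2. Taking the positive square root: √(EG − F²) = 16*Abs(sin(u)). At (u, v) = (4*pi/5, -pi/2): 4*sqrt(10 - 2*sqrt(5)).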